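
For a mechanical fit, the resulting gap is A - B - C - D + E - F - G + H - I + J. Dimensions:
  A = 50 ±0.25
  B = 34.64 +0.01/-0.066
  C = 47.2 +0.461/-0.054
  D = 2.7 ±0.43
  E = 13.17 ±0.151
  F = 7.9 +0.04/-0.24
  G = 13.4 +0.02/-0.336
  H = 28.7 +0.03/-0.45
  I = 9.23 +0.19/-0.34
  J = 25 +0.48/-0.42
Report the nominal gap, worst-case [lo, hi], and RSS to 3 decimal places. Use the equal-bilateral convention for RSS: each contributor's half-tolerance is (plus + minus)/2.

nominal=1.800 wc=[-0.622,4.177] rss=0.848

Stack each dimension's contribution:
  +A: nom +50.000 → Σnom=50.000; wc +0.250/-0.250 → slack +0.250/-0.250; half-tol=0.250, Σhalf²=0.062500
  -B: nom -34.640 → Σnom=15.360; wc +0.066/-0.010 → slack +0.316/-0.260; half-tol=0.038, Σhalf²=0.063944
  -C: nom -47.200 → Σnom=-31.840; wc +0.054/-0.461 → slack +0.370/-0.721; half-tol=0.258, Σhalf²=0.130250
  -D: nom -2.700 → Σnom=-34.540; wc +0.430/-0.430 → slack +0.800/-1.151; half-tol=0.430, Σhalf²=0.315150
  +E: nom +13.170 → Σnom=-21.370; wc +0.151/-0.151 → slack +0.951/-1.302; half-tol=0.151, Σhalf²=0.337951
  -F: nom -7.900 → Σnom=-29.270; wc +0.240/-0.040 → slack +1.191/-1.342; half-tol=0.140, Σhalf²=0.357551
  -G: nom -13.400 → Σnom=-42.670; wc +0.336/-0.020 → slack +1.527/-1.362; half-tol=0.178, Σhalf²=0.389235
  +H: nom +28.700 → Σnom=-13.970; wc +0.030/-0.450 → slack +1.557/-1.812; half-tol=0.240, Σhalf²=0.446835
  -I: nom -9.230 → Σnom=-23.200; wc +0.340/-0.190 → slack +1.897/-2.002; half-tol=0.265, Σhalf²=0.517060
  +J: nom +25.000 → Σnom=1.800; wc +0.480/-0.420 → slack +2.377/-2.422; half-tol=0.450, Σhalf²=0.719560
Nominal = 1.800. Worst-case = [1.800 - 2.422, 1.800 + 2.377] = [-0.622, 4.177]. RSS = √0.719560 = 0.848.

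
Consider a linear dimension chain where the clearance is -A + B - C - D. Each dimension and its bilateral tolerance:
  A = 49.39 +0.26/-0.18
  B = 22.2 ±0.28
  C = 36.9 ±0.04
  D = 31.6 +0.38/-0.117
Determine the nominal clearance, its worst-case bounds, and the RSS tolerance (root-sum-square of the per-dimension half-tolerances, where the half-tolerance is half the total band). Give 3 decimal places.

nominal=-95.690 wc=[-96.650,-95.073] rss=0.436

Stack each dimension's contribution:
  -A: nom -49.390 → Σnom=-49.390; wc +0.180/-0.260 → slack +0.180/-0.260; half-tol=0.220, Σhalf²=0.048400
  +B: nom +22.200 → Σnom=-27.190; wc +0.280/-0.280 → slack +0.460/-0.540; half-tol=0.280, Σhalf²=0.126800
  -C: nom -36.900 → Σnom=-64.090; wc +0.040/-0.040 → slack +0.500/-0.580; half-tol=0.040, Σhalf²=0.128400
  -D: nom -31.600 → Σnom=-95.690; wc +0.117/-0.380 → slack +0.617/-0.960; half-tol=0.248, Σhalf²=0.190152
Nominal = -95.690. Worst-case = [-95.690 - 0.960, -95.690 + 0.617] = [-96.650, -95.073]. RSS = √0.190152 = 0.436.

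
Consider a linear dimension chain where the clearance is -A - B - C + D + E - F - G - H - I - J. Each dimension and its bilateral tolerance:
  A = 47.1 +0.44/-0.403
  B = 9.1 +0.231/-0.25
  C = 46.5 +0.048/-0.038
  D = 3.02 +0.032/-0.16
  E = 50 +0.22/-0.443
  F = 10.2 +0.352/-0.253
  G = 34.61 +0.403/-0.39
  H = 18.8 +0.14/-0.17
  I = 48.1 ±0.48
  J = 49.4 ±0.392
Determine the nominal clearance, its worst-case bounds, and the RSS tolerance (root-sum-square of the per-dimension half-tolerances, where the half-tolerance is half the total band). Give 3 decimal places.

Stack each dimension's contribution:
  -A: nom -47.100 → Σnom=-47.100; wc +0.403/-0.440 → slack +0.403/-0.440; half-tol=0.421, Σhalf²=0.177662
  -B: nom -9.100 → Σnom=-56.200; wc +0.250/-0.231 → slack +0.653/-0.671; half-tol=0.240, Σhalf²=0.235503
  -C: nom -46.500 → Σnom=-102.700; wc +0.038/-0.048 → slack +0.691/-0.719; half-tol=0.043, Σhalf²=0.237351
  +D: nom +3.020 → Σnom=-99.680; wc +0.032/-0.160 → slack +0.723/-0.879; half-tol=0.096, Σhalf²=0.246567
  +E: nom +50.000 → Σnom=-49.680; wc +0.220/-0.443 → slack +0.943/-1.322; half-tol=0.332, Σhalf²=0.356460
  -F: nom -10.200 → Σnom=-59.880; wc +0.253/-0.352 → slack +1.196/-1.674; half-tol=0.302, Σhalf²=0.447966
  -G: nom -34.610 → Σnom=-94.490; wc +0.390/-0.403 → slack +1.586/-2.077; half-tol=0.397, Σhalf²=0.605178
  -H: nom -18.800 → Σnom=-113.290; wc +0.170/-0.140 → slack +1.756/-2.217; half-tol=0.155, Σhalf²=0.629203
  -I: nom -48.100 → Σnom=-161.390; wc +0.480/-0.480 → slack +2.236/-2.697; half-tol=0.480, Σhalf²=0.859603
  -J: nom -49.400 → Σnom=-210.790; wc +0.392/-0.392 → slack +2.628/-3.089; half-tol=0.392, Σhalf²=1.013267
Nominal = -210.790. Worst-case = [-210.790 - 3.089, -210.790 + 2.628] = [-213.879, -208.162]. RSS = √1.013267 = 1.007.

nominal=-210.790 wc=[-213.879,-208.162] rss=1.007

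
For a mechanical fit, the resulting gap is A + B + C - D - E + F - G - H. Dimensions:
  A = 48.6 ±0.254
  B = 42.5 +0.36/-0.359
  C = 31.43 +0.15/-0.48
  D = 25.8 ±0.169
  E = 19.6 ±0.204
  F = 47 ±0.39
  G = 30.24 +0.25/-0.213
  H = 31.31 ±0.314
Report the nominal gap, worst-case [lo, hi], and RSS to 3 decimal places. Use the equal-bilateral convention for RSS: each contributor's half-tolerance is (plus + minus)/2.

Stack each dimension's contribution:
  +A: nom +48.600 → Σnom=48.600; wc +0.254/-0.254 → slack +0.254/-0.254; half-tol=0.254, Σhalf²=0.064516
  +B: nom +42.500 → Σnom=91.100; wc +0.360/-0.359 → slack +0.614/-0.613; half-tol=0.359, Σhalf²=0.193756
  +C: nom +31.430 → Σnom=122.530; wc +0.150/-0.480 → slack +0.764/-1.093; half-tol=0.315, Σhalf²=0.292981
  -D: nom -25.800 → Σnom=96.730; wc +0.169/-0.169 → slack +0.933/-1.262; half-tol=0.169, Σhalf²=0.321542
  -E: nom -19.600 → Σnom=77.130; wc +0.204/-0.204 → slack +1.137/-1.466; half-tol=0.204, Σhalf²=0.363158
  +F: nom +47.000 → Σnom=124.130; wc +0.390/-0.390 → slack +1.527/-1.856; half-tol=0.390, Σhalf²=0.515258
  -G: nom -30.240 → Σnom=93.890; wc +0.213/-0.250 → slack +1.740/-2.106; half-tol=0.231, Σhalf²=0.568851
  -H: nom -31.310 → Σnom=62.580; wc +0.314/-0.314 → slack +2.054/-2.420; half-tol=0.314, Σhalf²=0.667447
Nominal = 62.580. Worst-case = [62.580 - 2.420, 62.580 + 2.054] = [60.160, 64.634]. RSS = √0.667447 = 0.817.

nominal=62.580 wc=[60.160,64.634] rss=0.817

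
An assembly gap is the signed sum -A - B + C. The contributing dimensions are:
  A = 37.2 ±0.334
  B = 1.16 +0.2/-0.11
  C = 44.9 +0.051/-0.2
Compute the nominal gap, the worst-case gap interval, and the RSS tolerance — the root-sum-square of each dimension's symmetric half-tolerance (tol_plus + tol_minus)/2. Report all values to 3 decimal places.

nominal=6.540 wc=[5.806,7.035] rss=0.389

Stack each dimension's contribution:
  -A: nom -37.200 → Σnom=-37.200; wc +0.334/-0.334 → slack +0.334/-0.334; half-tol=0.334, Σhalf²=0.111556
  -B: nom -1.160 → Σnom=-38.360; wc +0.110/-0.200 → slack +0.444/-0.534; half-tol=0.155, Σhalf²=0.135581
  +C: nom +44.900 → Σnom=6.540; wc +0.051/-0.200 → slack +0.495/-0.734; half-tol=0.126, Σhalf²=0.151331
Nominal = 6.540. Worst-case = [6.540 - 0.734, 6.540 + 0.495] = [5.806, 7.035]. RSS = √0.151331 = 0.389.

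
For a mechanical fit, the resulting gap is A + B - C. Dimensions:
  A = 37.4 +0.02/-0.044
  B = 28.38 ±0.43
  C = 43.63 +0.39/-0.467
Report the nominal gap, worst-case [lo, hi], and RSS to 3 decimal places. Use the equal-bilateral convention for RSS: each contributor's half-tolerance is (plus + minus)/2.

nominal=22.150 wc=[21.286,23.067] rss=0.608

Stack each dimension's contribution:
  +A: nom +37.400 → Σnom=37.400; wc +0.020/-0.044 → slack +0.020/-0.044; half-tol=0.032, Σhalf²=0.001024
  +B: nom +28.380 → Σnom=65.780; wc +0.430/-0.430 → slack +0.450/-0.474; half-tol=0.430, Σhalf²=0.185924
  -C: nom -43.630 → Σnom=22.150; wc +0.467/-0.390 → slack +0.917/-0.864; half-tol=0.428, Σhalf²=0.369536
Nominal = 22.150. Worst-case = [22.150 - 0.864, 22.150 + 0.917] = [21.286, 23.067]. RSS = √0.369536 = 0.608.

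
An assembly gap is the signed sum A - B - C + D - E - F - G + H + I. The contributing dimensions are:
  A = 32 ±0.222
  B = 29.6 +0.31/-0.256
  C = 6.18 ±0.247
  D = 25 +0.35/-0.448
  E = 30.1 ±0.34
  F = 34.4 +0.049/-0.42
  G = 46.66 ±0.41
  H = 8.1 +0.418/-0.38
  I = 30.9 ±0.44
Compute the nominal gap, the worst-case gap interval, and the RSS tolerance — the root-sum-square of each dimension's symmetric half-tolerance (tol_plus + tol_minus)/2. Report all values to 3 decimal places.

nominal=-50.940 wc=[-53.786,-47.837] rss=1.020

Stack each dimension's contribution:
  +A: nom +32.000 → Σnom=32.000; wc +0.222/-0.222 → slack +0.222/-0.222; half-tol=0.222, Σhalf²=0.049284
  -B: nom -29.600 → Σnom=2.400; wc +0.256/-0.310 → slack +0.478/-0.532; half-tol=0.283, Σhalf²=0.129373
  -C: nom -6.180 → Σnom=-3.780; wc +0.247/-0.247 → slack +0.725/-0.779; half-tol=0.247, Σhalf²=0.190382
  +D: nom +25.000 → Σnom=21.220; wc +0.350/-0.448 → slack +1.075/-1.227; half-tol=0.399, Σhalf²=0.349583
  -E: nom -30.100 → Σnom=-8.880; wc +0.340/-0.340 → slack +1.415/-1.567; half-tol=0.340, Σhalf²=0.465183
  -F: nom -34.400 → Σnom=-43.280; wc +0.420/-0.049 → slack +1.835/-1.616; half-tol=0.234, Σhalf²=0.520173
  -G: nom -46.660 → Σnom=-89.940; wc +0.410/-0.410 → slack +2.245/-2.026; half-tol=0.410, Σhalf²=0.688273
  +H: nom +8.100 → Σnom=-81.840; wc +0.418/-0.380 → slack +2.663/-2.406; half-tol=0.399, Σhalf²=0.847474
  +I: nom +30.900 → Σnom=-50.940; wc +0.440/-0.440 → slack +3.103/-2.846; half-tol=0.440, Σhalf²=1.041074
Nominal = -50.940. Worst-case = [-50.940 - 2.846, -50.940 + 3.103] = [-53.786, -47.837]. RSS = √1.041074 = 1.020.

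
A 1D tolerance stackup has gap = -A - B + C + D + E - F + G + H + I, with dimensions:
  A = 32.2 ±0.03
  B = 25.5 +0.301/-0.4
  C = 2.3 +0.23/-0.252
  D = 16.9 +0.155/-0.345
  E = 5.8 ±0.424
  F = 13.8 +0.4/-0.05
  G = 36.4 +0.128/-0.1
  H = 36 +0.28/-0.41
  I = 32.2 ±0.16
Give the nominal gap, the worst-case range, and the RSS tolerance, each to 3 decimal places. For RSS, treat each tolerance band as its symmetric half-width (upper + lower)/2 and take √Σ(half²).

Stack each dimension's contribution:
  -A: nom -32.200 → Σnom=-32.200; wc +0.030/-0.030 → slack +0.030/-0.030; half-tol=0.030, Σhalf²=0.000900
  -B: nom -25.500 → Σnom=-57.700; wc +0.400/-0.301 → slack +0.430/-0.331; half-tol=0.351, Σhalf²=0.123750
  +C: nom +2.300 → Σnom=-55.400; wc +0.230/-0.252 → slack +0.660/-0.583; half-tol=0.241, Σhalf²=0.181831
  +D: nom +16.900 → Σnom=-38.500; wc +0.155/-0.345 → slack +0.815/-0.928; half-tol=0.250, Σhalf²=0.244331
  +E: nom +5.800 → Σnom=-32.700; wc +0.424/-0.424 → slack +1.239/-1.352; half-tol=0.424, Σhalf²=0.424107
  -F: nom -13.800 → Σnom=-46.500; wc +0.050/-0.400 → slack +1.289/-1.752; half-tol=0.225, Σhalf²=0.474732
  +G: nom +36.400 → Σnom=-10.100; wc +0.128/-0.100 → slack +1.417/-1.852; half-tol=0.114, Σhalf²=0.487728
  +H: nom +36.000 → Σnom=25.900; wc +0.280/-0.410 → slack +1.697/-2.262; half-tol=0.345, Σhalf²=0.606753
  +I: nom +32.200 → Σnom=58.100; wc +0.160/-0.160 → slack +1.857/-2.422; half-tol=0.160, Σhalf²=0.632353
Nominal = 58.100. Worst-case = [58.100 - 2.422, 58.100 + 1.857] = [55.678, 59.957]. RSS = √0.632353 = 0.795.

nominal=58.100 wc=[55.678,59.957] rss=0.795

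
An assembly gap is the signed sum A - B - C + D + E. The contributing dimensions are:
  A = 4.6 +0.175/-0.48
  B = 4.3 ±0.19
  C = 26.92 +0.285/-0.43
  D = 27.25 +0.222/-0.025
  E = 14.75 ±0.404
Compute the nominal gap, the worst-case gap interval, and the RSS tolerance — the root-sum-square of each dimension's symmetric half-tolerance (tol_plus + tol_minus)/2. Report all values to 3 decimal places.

Stack each dimension's contribution:
  +A: nom +4.600 → Σnom=4.600; wc +0.175/-0.480 → slack +0.175/-0.480; half-tol=0.328, Σhalf²=0.107256
  -B: nom -4.300 → Σnom=0.300; wc +0.190/-0.190 → slack +0.365/-0.670; half-tol=0.190, Σhalf²=0.143356
  -C: nom -26.920 → Σnom=-26.620; wc +0.430/-0.285 → slack +0.795/-0.955; half-tol=0.357, Σhalf²=0.271162
  +D: nom +27.250 → Σnom=0.630; wc +0.222/-0.025 → slack +1.017/-0.980; half-tol=0.123, Σhalf²=0.286415
  +E: nom +14.750 → Σnom=15.380; wc +0.404/-0.404 → slack +1.421/-1.384; half-tol=0.404, Σhalf²=0.449631
Nominal = 15.380. Worst-case = [15.380 - 1.384, 15.380 + 1.421] = [13.996, 16.801]. RSS = √0.449631 = 0.671.

nominal=15.380 wc=[13.996,16.801] rss=0.671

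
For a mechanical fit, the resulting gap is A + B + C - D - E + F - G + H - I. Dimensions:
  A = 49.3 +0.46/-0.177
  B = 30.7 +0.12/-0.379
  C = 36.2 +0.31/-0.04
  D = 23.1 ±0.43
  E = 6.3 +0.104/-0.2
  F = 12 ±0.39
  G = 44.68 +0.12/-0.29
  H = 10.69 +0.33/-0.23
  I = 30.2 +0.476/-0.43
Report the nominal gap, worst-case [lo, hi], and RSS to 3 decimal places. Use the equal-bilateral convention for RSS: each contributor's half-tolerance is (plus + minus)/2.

nominal=34.610 wc=[32.264,37.570] rss=0.938

Stack each dimension's contribution:
  +A: nom +49.300 → Σnom=49.300; wc +0.460/-0.177 → slack +0.460/-0.177; half-tol=0.319, Σhalf²=0.101442
  +B: nom +30.700 → Σnom=80.000; wc +0.120/-0.379 → slack +0.580/-0.556; half-tol=0.249, Σhalf²=0.163692
  +C: nom +36.200 → Σnom=116.200; wc +0.310/-0.040 → slack +0.890/-0.596; half-tol=0.175, Σhalf²=0.194317
  -D: nom -23.100 → Σnom=93.100; wc +0.430/-0.430 → slack +1.320/-1.026; half-tol=0.430, Σhalf²=0.379217
  -E: nom -6.300 → Σnom=86.800; wc +0.200/-0.104 → slack +1.520/-1.130; half-tol=0.152, Σhalf²=0.402321
  +F: nom +12.000 → Σnom=98.800; wc +0.390/-0.390 → slack +1.910/-1.520; half-tol=0.390, Σhalf²=0.554422
  -G: nom -44.680 → Σnom=54.120; wc +0.290/-0.120 → slack +2.200/-1.640; half-tol=0.205, Σhalf²=0.596446
  +H: nom +10.690 → Σnom=64.810; wc +0.330/-0.230 → slack +2.530/-1.870; half-tol=0.280, Σhalf²=0.674847
  -I: nom -30.200 → Σnom=34.610; wc +0.430/-0.476 → slack +2.960/-2.346; half-tol=0.453, Σhalf²=0.880055
Nominal = 34.610. Worst-case = [34.610 - 2.346, 34.610 + 2.960] = [32.264, 37.570]. RSS = √0.880055 = 0.938.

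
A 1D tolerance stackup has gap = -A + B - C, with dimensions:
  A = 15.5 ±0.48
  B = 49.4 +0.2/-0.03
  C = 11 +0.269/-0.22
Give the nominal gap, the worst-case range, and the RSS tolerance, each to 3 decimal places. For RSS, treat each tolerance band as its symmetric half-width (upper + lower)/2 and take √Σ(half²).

Stack each dimension's contribution:
  -A: nom -15.500 → Σnom=-15.500; wc +0.480/-0.480 → slack +0.480/-0.480; half-tol=0.480, Σhalf²=0.230400
  +B: nom +49.400 → Σnom=33.900; wc +0.200/-0.030 → slack +0.680/-0.510; half-tol=0.115, Σhalf²=0.243625
  -C: nom -11.000 → Σnom=22.900; wc +0.220/-0.269 → slack +0.900/-0.779; half-tol=0.244, Σhalf²=0.303405
Nominal = 22.900. Worst-case = [22.900 - 0.779, 22.900 + 0.900] = [22.121, 23.800]. RSS = √0.303405 = 0.551.

nominal=22.900 wc=[22.121,23.800] rss=0.551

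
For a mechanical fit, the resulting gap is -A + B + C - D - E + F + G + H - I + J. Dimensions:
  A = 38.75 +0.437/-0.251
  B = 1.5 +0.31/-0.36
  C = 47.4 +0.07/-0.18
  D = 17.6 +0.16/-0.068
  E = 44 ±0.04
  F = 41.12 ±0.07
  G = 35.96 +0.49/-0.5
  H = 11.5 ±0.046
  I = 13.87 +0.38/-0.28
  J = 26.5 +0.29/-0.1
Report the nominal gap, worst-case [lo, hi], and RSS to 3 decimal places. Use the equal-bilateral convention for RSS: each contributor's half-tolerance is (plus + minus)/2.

nominal=49.760 wc=[47.487,51.675] rss=0.812

Stack each dimension's contribution:
  -A: nom -38.750 → Σnom=-38.750; wc +0.251/-0.437 → slack +0.251/-0.437; half-tol=0.344, Σhalf²=0.118336
  +B: nom +1.500 → Σnom=-37.250; wc +0.310/-0.360 → slack +0.561/-0.797; half-tol=0.335, Σhalf²=0.230561
  +C: nom +47.400 → Σnom=10.150; wc +0.070/-0.180 → slack +0.631/-0.977; half-tol=0.125, Σhalf²=0.246186
  -D: nom -17.600 → Σnom=-7.450; wc +0.068/-0.160 → slack +0.699/-1.137; half-tol=0.114, Σhalf²=0.259182
  -E: nom -44.000 → Σnom=-51.450; wc +0.040/-0.040 → slack +0.739/-1.177; half-tol=0.040, Σhalf²=0.260782
  +F: nom +41.120 → Σnom=-10.330; wc +0.070/-0.070 → slack +0.809/-1.247; half-tol=0.070, Σhalf²=0.265682
  +G: nom +35.960 → Σnom=25.630; wc +0.490/-0.500 → slack +1.299/-1.747; half-tol=0.495, Σhalf²=0.510707
  +H: nom +11.500 → Σnom=37.130; wc +0.046/-0.046 → slack +1.345/-1.793; half-tol=0.046, Σhalf²=0.512823
  -I: nom -13.870 → Σnom=23.260; wc +0.280/-0.380 → slack +1.625/-2.173; half-tol=0.330, Σhalf²=0.621723
  +J: nom +26.500 → Σnom=49.760; wc +0.290/-0.100 → slack +1.915/-2.273; half-tol=0.195, Σhalf²=0.659748
Nominal = 49.760. Worst-case = [49.760 - 2.273, 49.760 + 1.915] = [47.487, 51.675]. RSS = √0.659748 = 0.812.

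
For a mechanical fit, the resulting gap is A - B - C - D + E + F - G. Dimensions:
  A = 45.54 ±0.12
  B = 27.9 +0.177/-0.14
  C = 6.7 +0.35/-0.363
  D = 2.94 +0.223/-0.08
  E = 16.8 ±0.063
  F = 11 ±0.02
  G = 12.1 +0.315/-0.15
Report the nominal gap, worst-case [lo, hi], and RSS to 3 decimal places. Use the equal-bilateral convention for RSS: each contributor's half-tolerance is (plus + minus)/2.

nominal=23.700 wc=[22.432,24.636] rss=0.498

Stack each dimension's contribution:
  +A: nom +45.540 → Σnom=45.540; wc +0.120/-0.120 → slack +0.120/-0.120; half-tol=0.120, Σhalf²=0.014400
  -B: nom -27.900 → Σnom=17.640; wc +0.140/-0.177 → slack +0.260/-0.297; half-tol=0.159, Σhalf²=0.039522
  -C: nom -6.700 → Σnom=10.940; wc +0.363/-0.350 → slack +0.623/-0.647; half-tol=0.356, Σhalf²=0.166614
  -D: nom -2.940 → Σnom=8.000; wc +0.080/-0.223 → slack +0.703/-0.870; half-tol=0.151, Σhalf²=0.189567
  +E: nom +16.800 → Σnom=24.800; wc +0.063/-0.063 → slack +0.766/-0.933; half-tol=0.063, Σhalf²=0.193536
  +F: nom +11.000 → Σnom=35.800; wc +0.020/-0.020 → slack +0.786/-0.953; half-tol=0.020, Σhalf²=0.193936
  -G: nom -12.100 → Σnom=23.700; wc +0.150/-0.315 → slack +0.936/-1.268; half-tol=0.232, Σhalf²=0.247992
Nominal = 23.700. Worst-case = [23.700 - 1.268, 23.700 + 0.936] = [22.432, 24.636]. RSS = √0.247992 = 0.498.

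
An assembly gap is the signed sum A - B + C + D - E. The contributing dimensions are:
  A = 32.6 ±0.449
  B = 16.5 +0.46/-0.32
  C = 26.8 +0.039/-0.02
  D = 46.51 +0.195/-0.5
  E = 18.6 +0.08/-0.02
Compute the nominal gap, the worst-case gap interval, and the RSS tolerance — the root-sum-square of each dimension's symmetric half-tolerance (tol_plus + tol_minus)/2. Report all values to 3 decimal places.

nominal=70.810 wc=[69.301,71.833] rss=0.691

Stack each dimension's contribution:
  +A: nom +32.600 → Σnom=32.600; wc +0.449/-0.449 → slack +0.449/-0.449; half-tol=0.449, Σhalf²=0.201601
  -B: nom -16.500 → Σnom=16.100; wc +0.320/-0.460 → slack +0.769/-0.909; half-tol=0.390, Σhalf²=0.353701
  +C: nom +26.800 → Σnom=42.900; wc +0.039/-0.020 → slack +0.808/-0.929; half-tol=0.029, Σhalf²=0.354571
  +D: nom +46.510 → Σnom=89.410; wc +0.195/-0.500 → slack +1.003/-1.429; half-tol=0.348, Σhalf²=0.475328
  -E: nom -18.600 → Σnom=70.810; wc +0.020/-0.080 → slack +1.023/-1.509; half-tol=0.050, Σhalf²=0.477828
Nominal = 70.810. Worst-case = [70.810 - 1.509, 70.810 + 1.023] = [69.301, 71.833]. RSS = √0.477828 = 0.691.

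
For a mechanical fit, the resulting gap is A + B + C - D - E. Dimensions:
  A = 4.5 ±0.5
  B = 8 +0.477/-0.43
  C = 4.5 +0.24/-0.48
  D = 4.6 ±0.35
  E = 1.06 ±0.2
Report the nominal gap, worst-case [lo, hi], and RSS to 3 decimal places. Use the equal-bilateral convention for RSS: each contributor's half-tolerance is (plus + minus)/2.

Stack each dimension's contribution:
  +A: nom +4.500 → Σnom=4.500; wc +0.500/-0.500 → slack +0.500/-0.500; half-tol=0.500, Σhalf²=0.250000
  +B: nom +8.000 → Σnom=12.500; wc +0.477/-0.430 → slack +0.977/-0.930; half-tol=0.454, Σhalf²=0.455662
  +C: nom +4.500 → Σnom=17.000; wc +0.240/-0.480 → slack +1.217/-1.410; half-tol=0.360, Σhalf²=0.585262
  -D: nom -4.600 → Σnom=12.400; wc +0.350/-0.350 → slack +1.567/-1.760; half-tol=0.350, Σhalf²=0.707762
  -E: nom -1.060 → Σnom=11.340; wc +0.200/-0.200 → slack +1.767/-1.960; half-tol=0.200, Σhalf²=0.747762
Nominal = 11.340. Worst-case = [11.340 - 1.960, 11.340 + 1.767] = [9.380, 13.107]. RSS = √0.747762 = 0.865.

nominal=11.340 wc=[9.380,13.107] rss=0.865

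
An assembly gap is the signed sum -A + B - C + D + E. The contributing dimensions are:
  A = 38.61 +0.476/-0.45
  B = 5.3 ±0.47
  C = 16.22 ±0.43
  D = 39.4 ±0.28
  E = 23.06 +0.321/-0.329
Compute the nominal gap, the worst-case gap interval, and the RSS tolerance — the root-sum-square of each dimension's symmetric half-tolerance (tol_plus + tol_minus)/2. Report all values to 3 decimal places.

nominal=12.930 wc=[10.945,14.881] rss=0.897

Stack each dimension's contribution:
  -A: nom -38.610 → Σnom=-38.610; wc +0.450/-0.476 → slack +0.450/-0.476; half-tol=0.463, Σhalf²=0.214369
  +B: nom +5.300 → Σnom=-33.310; wc +0.470/-0.470 → slack +0.920/-0.946; half-tol=0.470, Σhalf²=0.435269
  -C: nom -16.220 → Σnom=-49.530; wc +0.430/-0.430 → slack +1.350/-1.376; half-tol=0.430, Σhalf²=0.620169
  +D: nom +39.400 → Σnom=-10.130; wc +0.280/-0.280 → slack +1.630/-1.656; half-tol=0.280, Σhalf²=0.698569
  +E: nom +23.060 → Σnom=12.930; wc +0.321/-0.329 → slack +1.951/-1.985; half-tol=0.325, Σhalf²=0.804194
Nominal = 12.930. Worst-case = [12.930 - 1.985, 12.930 + 1.951] = [10.945, 14.881]. RSS = √0.804194 = 0.897.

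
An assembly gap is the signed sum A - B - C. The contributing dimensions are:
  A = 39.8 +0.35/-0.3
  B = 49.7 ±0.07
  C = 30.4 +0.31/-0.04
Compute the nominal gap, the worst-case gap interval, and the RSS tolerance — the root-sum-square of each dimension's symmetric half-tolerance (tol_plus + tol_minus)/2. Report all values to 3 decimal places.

Stack each dimension's contribution:
  +A: nom +39.800 → Σnom=39.800; wc +0.350/-0.300 → slack +0.350/-0.300; half-tol=0.325, Σhalf²=0.105625
  -B: nom -49.700 → Σnom=-9.900; wc +0.070/-0.070 → slack +0.420/-0.370; half-tol=0.070, Σhalf²=0.110525
  -C: nom -30.400 → Σnom=-40.300; wc +0.040/-0.310 → slack +0.460/-0.680; half-tol=0.175, Σhalf²=0.141150
Nominal = -40.300. Worst-case = [-40.300 - 0.680, -40.300 + 0.460] = [-40.980, -39.840]. RSS = √0.141150 = 0.376.

nominal=-40.300 wc=[-40.980,-39.840] rss=0.376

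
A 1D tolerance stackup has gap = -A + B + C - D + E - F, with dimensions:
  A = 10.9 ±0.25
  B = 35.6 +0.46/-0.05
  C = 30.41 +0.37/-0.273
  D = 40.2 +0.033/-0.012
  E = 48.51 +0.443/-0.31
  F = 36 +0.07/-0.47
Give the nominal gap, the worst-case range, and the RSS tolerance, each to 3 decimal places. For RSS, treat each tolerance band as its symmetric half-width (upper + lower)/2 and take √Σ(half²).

nominal=27.420 wc=[26.434,29.425] rss=0.668

Stack each dimension's contribution:
  -A: nom -10.900 → Σnom=-10.900; wc +0.250/-0.250 → slack +0.250/-0.250; half-tol=0.250, Σhalf²=0.062500
  +B: nom +35.600 → Σnom=24.700; wc +0.460/-0.050 → slack +0.710/-0.300; half-tol=0.255, Σhalf²=0.127525
  +C: nom +30.410 → Σnom=55.110; wc +0.370/-0.273 → slack +1.080/-0.573; half-tol=0.322, Σhalf²=0.230887
  -D: nom -40.200 → Σnom=14.910; wc +0.012/-0.033 → slack +1.092/-0.606; half-tol=0.022, Σhalf²=0.231394
  +E: nom +48.510 → Σnom=63.420; wc +0.443/-0.310 → slack +1.535/-0.916; half-tol=0.377, Σhalf²=0.373146
  -F: nom -36.000 → Σnom=27.420; wc +0.470/-0.070 → slack +2.005/-0.986; half-tol=0.270, Σhalf²=0.446046
Nominal = 27.420. Worst-case = [27.420 - 0.986, 27.420 + 2.005] = [26.434, 29.425]. RSS = √0.446046 = 0.668.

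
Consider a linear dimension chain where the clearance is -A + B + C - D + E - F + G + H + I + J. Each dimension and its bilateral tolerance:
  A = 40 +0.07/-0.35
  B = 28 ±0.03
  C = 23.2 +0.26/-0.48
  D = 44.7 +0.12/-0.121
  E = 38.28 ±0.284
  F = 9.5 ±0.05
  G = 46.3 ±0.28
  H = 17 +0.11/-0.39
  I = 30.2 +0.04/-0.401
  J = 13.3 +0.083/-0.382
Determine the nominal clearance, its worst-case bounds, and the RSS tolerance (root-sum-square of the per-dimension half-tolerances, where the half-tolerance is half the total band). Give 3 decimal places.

Stack each dimension's contribution:
  -A: nom -40.000 → Σnom=-40.000; wc +0.350/-0.070 → slack +0.350/-0.070; half-tol=0.210, Σhalf²=0.044100
  +B: nom +28.000 → Σnom=-12.000; wc +0.030/-0.030 → slack +0.380/-0.100; half-tol=0.030, Σhalf²=0.045000
  +C: nom +23.200 → Σnom=11.200; wc +0.260/-0.480 → slack +0.640/-0.580; half-tol=0.370, Σhalf²=0.181900
  -D: nom -44.700 → Σnom=-33.500; wc +0.121/-0.120 → slack +0.761/-0.700; half-tol=0.120, Σhalf²=0.196420
  +E: nom +38.280 → Σnom=4.780; wc +0.284/-0.284 → slack +1.045/-0.984; half-tol=0.284, Σhalf²=0.277076
  -F: nom -9.500 → Σnom=-4.720; wc +0.050/-0.050 → slack +1.095/-1.034; half-tol=0.050, Σhalf²=0.279576
  +G: nom +46.300 → Σnom=41.580; wc +0.280/-0.280 → slack +1.375/-1.314; half-tol=0.280, Σhalf²=0.357976
  +H: nom +17.000 → Σnom=58.580; wc +0.110/-0.390 → slack +1.485/-1.704; half-tol=0.250, Σhalf²=0.420476
  +I: nom +30.200 → Σnom=88.780; wc +0.040/-0.401 → slack +1.525/-2.105; half-tol=0.221, Σhalf²=0.469097
  +J: nom +13.300 → Σnom=102.080; wc +0.083/-0.382 → slack +1.608/-2.487; half-tol=0.233, Σhalf²=0.523153
Nominal = 102.080. Worst-case = [102.080 - 2.487, 102.080 + 1.608] = [99.593, 103.688]. RSS = √0.523153 = 0.723.

nominal=102.080 wc=[99.593,103.688] rss=0.723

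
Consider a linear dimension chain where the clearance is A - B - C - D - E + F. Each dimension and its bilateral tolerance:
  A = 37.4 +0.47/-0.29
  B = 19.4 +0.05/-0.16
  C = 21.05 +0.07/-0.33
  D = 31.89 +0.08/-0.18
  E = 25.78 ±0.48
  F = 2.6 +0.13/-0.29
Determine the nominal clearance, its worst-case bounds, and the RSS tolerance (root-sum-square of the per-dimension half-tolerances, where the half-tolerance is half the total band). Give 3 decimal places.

nominal=-58.120 wc=[-59.380,-56.370] rss=0.698

Stack each dimension's contribution:
  +A: nom +37.400 → Σnom=37.400; wc +0.470/-0.290 → slack +0.470/-0.290; half-tol=0.380, Σhalf²=0.144400
  -B: nom -19.400 → Σnom=18.000; wc +0.160/-0.050 → slack +0.630/-0.340; half-tol=0.105, Σhalf²=0.155425
  -C: nom -21.050 → Σnom=-3.050; wc +0.330/-0.070 → slack +0.960/-0.410; half-tol=0.200, Σhalf²=0.195425
  -D: nom -31.890 → Σnom=-34.940; wc +0.180/-0.080 → slack +1.140/-0.490; half-tol=0.130, Σhalf²=0.212325
  -E: nom -25.780 → Σnom=-60.720; wc +0.480/-0.480 → slack +1.620/-0.970; half-tol=0.480, Σhalf²=0.442725
  +F: nom +2.600 → Σnom=-58.120; wc +0.130/-0.290 → slack +1.750/-1.260; half-tol=0.210, Σhalf²=0.486825
Nominal = -58.120. Worst-case = [-58.120 - 1.260, -58.120 + 1.750] = [-59.380, -56.370]. RSS = √0.486825 = 0.698.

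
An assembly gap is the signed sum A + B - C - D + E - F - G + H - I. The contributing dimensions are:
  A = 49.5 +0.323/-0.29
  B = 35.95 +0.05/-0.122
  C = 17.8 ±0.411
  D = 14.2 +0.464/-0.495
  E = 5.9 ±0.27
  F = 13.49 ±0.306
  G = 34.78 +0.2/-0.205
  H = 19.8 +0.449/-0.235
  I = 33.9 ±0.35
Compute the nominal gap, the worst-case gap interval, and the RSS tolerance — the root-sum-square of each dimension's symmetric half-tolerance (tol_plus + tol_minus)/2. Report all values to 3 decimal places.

Stack each dimension's contribution:
  +A: nom +49.500 → Σnom=49.500; wc +0.323/-0.290 → slack +0.323/-0.290; half-tol=0.306, Σhalf²=0.093942
  +B: nom +35.950 → Σnom=85.450; wc +0.050/-0.122 → slack +0.373/-0.412; half-tol=0.086, Σhalf²=0.101338
  -C: nom -17.800 → Σnom=67.650; wc +0.411/-0.411 → slack +0.784/-0.823; half-tol=0.411, Σhalf²=0.270259
  -D: nom -14.200 → Σnom=53.450; wc +0.495/-0.464 → slack +1.279/-1.287; half-tol=0.480, Σhalf²=0.500179
  +E: nom +5.900 → Σnom=59.350; wc +0.270/-0.270 → slack +1.549/-1.557; half-tol=0.270, Σhalf²=0.573079
  -F: nom -13.490 → Σnom=45.860; wc +0.306/-0.306 → slack +1.855/-1.863; half-tol=0.306, Σhalf²=0.666716
  -G: nom -34.780 → Σnom=11.080; wc +0.205/-0.200 → slack +2.060/-2.063; half-tol=0.203, Σhalf²=0.707722
  +H: nom +19.800 → Σnom=30.880; wc +0.449/-0.235 → slack +2.509/-2.298; half-tol=0.342, Σhalf²=0.824686
  -I: nom -33.900 → Σnom=-3.020; wc +0.350/-0.350 → slack +2.859/-2.648; half-tol=0.350, Σhalf²=0.947186
Nominal = -3.020. Worst-case = [-3.020 - 2.648, -3.020 + 2.859] = [-5.668, -0.161]. RSS = √0.947186 = 0.973.

nominal=-3.020 wc=[-5.668,-0.161] rss=0.973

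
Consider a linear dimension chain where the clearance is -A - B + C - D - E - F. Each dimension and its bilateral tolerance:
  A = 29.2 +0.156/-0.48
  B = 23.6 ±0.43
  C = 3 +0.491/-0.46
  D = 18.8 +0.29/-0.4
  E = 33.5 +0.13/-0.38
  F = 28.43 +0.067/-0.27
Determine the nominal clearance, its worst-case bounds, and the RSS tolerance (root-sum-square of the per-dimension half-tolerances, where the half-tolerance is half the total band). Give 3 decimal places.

nominal=-130.530 wc=[-132.063,-128.079] rss=0.851

Stack each dimension's contribution:
  -A: nom -29.200 → Σnom=-29.200; wc +0.480/-0.156 → slack +0.480/-0.156; half-tol=0.318, Σhalf²=0.101124
  -B: nom -23.600 → Σnom=-52.800; wc +0.430/-0.430 → slack +0.910/-0.586; half-tol=0.430, Σhalf²=0.286024
  +C: nom +3.000 → Σnom=-49.800; wc +0.491/-0.460 → slack +1.401/-1.046; half-tol=0.476, Σhalf²=0.512124
  -D: nom -18.800 → Σnom=-68.600; wc +0.400/-0.290 → slack +1.801/-1.336; half-tol=0.345, Σhalf²=0.631149
  -E: nom -33.500 → Σnom=-102.100; wc +0.380/-0.130 → slack +2.181/-1.466; half-tol=0.255, Σhalf²=0.696174
  -F: nom -28.430 → Σnom=-130.530; wc +0.270/-0.067 → slack +2.451/-1.533; half-tol=0.169, Σhalf²=0.724567
Nominal = -130.530. Worst-case = [-130.530 - 1.533, -130.530 + 2.451] = [-132.063, -128.079]. RSS = √0.724567 = 0.851.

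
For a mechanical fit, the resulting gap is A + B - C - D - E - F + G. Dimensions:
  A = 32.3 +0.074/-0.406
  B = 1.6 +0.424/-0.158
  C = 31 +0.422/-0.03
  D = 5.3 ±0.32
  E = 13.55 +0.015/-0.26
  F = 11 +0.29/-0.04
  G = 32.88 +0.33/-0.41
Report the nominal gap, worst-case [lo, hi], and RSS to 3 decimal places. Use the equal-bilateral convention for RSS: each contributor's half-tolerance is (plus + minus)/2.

Stack each dimension's contribution:
  +A: nom +32.300 → Σnom=32.300; wc +0.074/-0.406 → slack +0.074/-0.406; half-tol=0.240, Σhalf²=0.057600
  +B: nom +1.600 → Σnom=33.900; wc +0.424/-0.158 → slack +0.498/-0.564; half-tol=0.291, Σhalf²=0.142281
  -C: nom -31.000 → Σnom=2.900; wc +0.030/-0.422 → slack +0.528/-0.986; half-tol=0.226, Σhalf²=0.193357
  -D: nom -5.300 → Σnom=-2.400; wc +0.320/-0.320 → slack +0.848/-1.306; half-tol=0.320, Σhalf²=0.295757
  -E: nom -13.550 → Σnom=-15.950; wc +0.260/-0.015 → slack +1.108/-1.321; half-tol=0.138, Σhalf²=0.314663
  -F: nom -11.000 → Σnom=-26.950; wc +0.040/-0.290 → slack +1.148/-1.611; half-tol=0.165, Σhalf²=0.341888
  +G: nom +32.880 → Σnom=5.930; wc +0.330/-0.410 → slack +1.478/-2.021; half-tol=0.370, Σhalf²=0.478788
Nominal = 5.930. Worst-case = [5.930 - 2.021, 5.930 + 1.478] = [3.909, 7.408]. RSS = √0.478788 = 0.692.

nominal=5.930 wc=[3.909,7.408] rss=0.692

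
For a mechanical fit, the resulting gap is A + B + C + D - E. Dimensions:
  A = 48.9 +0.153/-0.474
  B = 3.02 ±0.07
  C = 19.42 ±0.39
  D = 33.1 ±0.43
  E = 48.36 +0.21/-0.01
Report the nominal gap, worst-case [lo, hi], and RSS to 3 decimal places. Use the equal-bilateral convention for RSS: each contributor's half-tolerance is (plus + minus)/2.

Stack each dimension's contribution:
  +A: nom +48.900 → Σnom=48.900; wc +0.153/-0.474 → slack +0.153/-0.474; half-tol=0.314, Σhalf²=0.098282
  +B: nom +3.020 → Σnom=51.920; wc +0.070/-0.070 → slack +0.223/-0.544; half-tol=0.070, Σhalf²=0.103182
  +C: nom +19.420 → Σnom=71.340; wc +0.390/-0.390 → slack +0.613/-0.934; half-tol=0.390, Σhalf²=0.255282
  +D: nom +33.100 → Σnom=104.440; wc +0.430/-0.430 → slack +1.043/-1.364; half-tol=0.430, Σhalf²=0.440182
  -E: nom -48.360 → Σnom=56.080; wc +0.010/-0.210 → slack +1.053/-1.574; half-tol=0.110, Σhalf²=0.452282
Nominal = 56.080. Worst-case = [56.080 - 1.574, 56.080 + 1.053] = [54.506, 57.133]. RSS = √0.452282 = 0.673.

nominal=56.080 wc=[54.506,57.133] rss=0.673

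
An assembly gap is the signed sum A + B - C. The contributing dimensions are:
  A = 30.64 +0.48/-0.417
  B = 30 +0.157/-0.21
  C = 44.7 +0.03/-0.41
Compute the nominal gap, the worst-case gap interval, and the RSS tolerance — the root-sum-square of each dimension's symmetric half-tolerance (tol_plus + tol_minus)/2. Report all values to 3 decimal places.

nominal=15.940 wc=[15.283,16.987] rss=0.532

Stack each dimension's contribution:
  +A: nom +30.640 → Σnom=30.640; wc +0.480/-0.417 → slack +0.480/-0.417; half-tol=0.449, Σhalf²=0.201152
  +B: nom +30.000 → Σnom=60.640; wc +0.157/-0.210 → slack +0.637/-0.627; half-tol=0.183, Σhalf²=0.234824
  -C: nom -44.700 → Σnom=15.940; wc +0.410/-0.030 → slack +1.047/-0.657; half-tol=0.220, Σhalf²=0.283224
Nominal = 15.940. Worst-case = [15.940 - 0.657, 15.940 + 1.047] = [15.283, 16.987]. RSS = √0.283224 = 0.532.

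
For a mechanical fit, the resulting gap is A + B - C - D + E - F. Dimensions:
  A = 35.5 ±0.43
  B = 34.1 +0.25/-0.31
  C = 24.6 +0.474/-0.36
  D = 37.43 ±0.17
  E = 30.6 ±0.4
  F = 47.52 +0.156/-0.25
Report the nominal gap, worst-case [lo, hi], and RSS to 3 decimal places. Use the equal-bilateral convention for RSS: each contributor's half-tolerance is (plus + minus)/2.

Stack each dimension's contribution:
  +A: nom +35.500 → Σnom=35.500; wc +0.430/-0.430 → slack +0.430/-0.430; half-tol=0.430, Σhalf²=0.184900
  +B: nom +34.100 → Σnom=69.600; wc +0.250/-0.310 → slack +0.680/-0.740; half-tol=0.280, Σhalf²=0.263300
  -C: nom -24.600 → Σnom=45.000; wc +0.360/-0.474 → slack +1.040/-1.214; half-tol=0.417, Σhalf²=0.437189
  -D: nom -37.430 → Σnom=7.570; wc +0.170/-0.170 → slack +1.210/-1.384; half-tol=0.170, Σhalf²=0.466089
  +E: nom +30.600 → Σnom=38.170; wc +0.400/-0.400 → slack +1.610/-1.784; half-tol=0.400, Σhalf²=0.626089
  -F: nom -47.520 → Σnom=-9.350; wc +0.250/-0.156 → slack +1.860/-1.940; half-tol=0.203, Σhalf²=0.667298
Nominal = -9.350. Worst-case = [-9.350 - 1.940, -9.350 + 1.860] = [-11.290, -7.490]. RSS = √0.667298 = 0.817.

nominal=-9.350 wc=[-11.290,-7.490] rss=0.817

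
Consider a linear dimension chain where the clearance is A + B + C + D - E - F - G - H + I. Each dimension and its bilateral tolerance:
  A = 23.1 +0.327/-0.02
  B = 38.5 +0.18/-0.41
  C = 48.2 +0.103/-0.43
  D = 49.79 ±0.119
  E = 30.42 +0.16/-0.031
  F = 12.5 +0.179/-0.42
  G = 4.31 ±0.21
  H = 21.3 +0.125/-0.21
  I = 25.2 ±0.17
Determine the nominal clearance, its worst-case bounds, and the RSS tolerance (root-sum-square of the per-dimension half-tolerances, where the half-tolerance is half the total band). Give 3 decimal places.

Stack each dimension's contribution:
  +A: nom +23.100 → Σnom=23.100; wc +0.327/-0.020 → slack +0.327/-0.020; half-tol=0.174, Σhalf²=0.030102
  +B: nom +38.500 → Σnom=61.600; wc +0.180/-0.410 → slack +0.507/-0.430; half-tol=0.295, Σhalf²=0.117127
  +C: nom +48.200 → Σnom=109.800; wc +0.103/-0.430 → slack +0.610/-0.860; half-tol=0.267, Σhalf²=0.188149
  +D: nom +49.790 → Σnom=159.590; wc +0.119/-0.119 → slack +0.729/-0.979; half-tol=0.119, Σhalf²=0.202311
  -E: nom -30.420 → Σnom=129.170; wc +0.031/-0.160 → slack +0.760/-1.139; half-tol=0.096, Σhalf²=0.211431
  -F: nom -12.500 → Σnom=116.670; wc +0.420/-0.179 → slack +1.180/-1.318; half-tol=0.299, Σhalf²=0.301131
  -G: nom -4.310 → Σnom=112.360; wc +0.210/-0.210 → slack +1.390/-1.528; half-tol=0.210, Σhalf²=0.345231
  -H: nom -21.300 → Σnom=91.060; wc +0.210/-0.125 → slack +1.600/-1.653; half-tol=0.167, Σhalf²=0.373287
  +I: nom +25.200 → Σnom=116.260; wc +0.170/-0.170 → slack +1.770/-1.823; half-tol=0.170, Σhalf²=0.402187
Nominal = 116.260. Worst-case = [116.260 - 1.823, 116.260 + 1.770] = [114.437, 118.030]. RSS = √0.402187 = 0.634.

nominal=116.260 wc=[114.437,118.030] rss=0.634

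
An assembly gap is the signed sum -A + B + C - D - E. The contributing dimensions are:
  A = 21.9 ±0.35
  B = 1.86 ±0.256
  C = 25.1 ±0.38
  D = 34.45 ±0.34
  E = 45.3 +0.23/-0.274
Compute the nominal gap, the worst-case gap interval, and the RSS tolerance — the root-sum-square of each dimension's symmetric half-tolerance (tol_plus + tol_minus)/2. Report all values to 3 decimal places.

Stack each dimension's contribution:
  -A: nom -21.900 → Σnom=-21.900; wc +0.350/-0.350 → slack +0.350/-0.350; half-tol=0.350, Σhalf²=0.122500
  +B: nom +1.860 → Σnom=-20.040; wc +0.256/-0.256 → slack +0.606/-0.606; half-tol=0.256, Σhalf²=0.188036
  +C: nom +25.100 → Σnom=5.060; wc +0.380/-0.380 → slack +0.986/-0.986; half-tol=0.380, Σhalf²=0.332436
  -D: nom -34.450 → Σnom=-29.390; wc +0.340/-0.340 → slack +1.326/-1.326; half-tol=0.340, Σhalf²=0.448036
  -E: nom -45.300 → Σnom=-74.690; wc +0.274/-0.230 → slack +1.600/-1.556; half-tol=0.252, Σhalf²=0.511540
Nominal = -74.690. Worst-case = [-74.690 - 1.556, -74.690 + 1.600] = [-76.246, -73.090]. RSS = √0.511540 = 0.715.

nominal=-74.690 wc=[-76.246,-73.090] rss=0.715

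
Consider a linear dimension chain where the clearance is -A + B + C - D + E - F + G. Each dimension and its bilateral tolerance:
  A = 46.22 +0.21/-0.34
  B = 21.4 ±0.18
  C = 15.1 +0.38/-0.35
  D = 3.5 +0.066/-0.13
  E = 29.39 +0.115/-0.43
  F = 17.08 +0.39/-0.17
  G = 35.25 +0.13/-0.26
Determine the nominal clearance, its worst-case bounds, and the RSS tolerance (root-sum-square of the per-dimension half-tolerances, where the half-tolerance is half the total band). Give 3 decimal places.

Stack each dimension's contribution:
  -A: nom -46.220 → Σnom=-46.220; wc +0.340/-0.210 → slack +0.340/-0.210; half-tol=0.275, Σhalf²=0.075625
  +B: nom +21.400 → Σnom=-24.820; wc +0.180/-0.180 → slack +0.520/-0.390; half-tol=0.180, Σhalf²=0.108025
  +C: nom +15.100 → Σnom=-9.720; wc +0.380/-0.350 → slack +0.900/-0.740; half-tol=0.365, Σhalf²=0.241250
  -D: nom -3.500 → Σnom=-13.220; wc +0.130/-0.066 → slack +1.030/-0.806; half-tol=0.098, Σhalf²=0.250854
  +E: nom +29.390 → Σnom=16.170; wc +0.115/-0.430 → slack +1.145/-1.236; half-tol=0.273, Σhalf²=0.325110
  -F: nom -17.080 → Σnom=-0.910; wc +0.170/-0.390 → slack +1.315/-1.626; half-tol=0.280, Σhalf²=0.403510
  +G: nom +35.250 → Σnom=34.340; wc +0.130/-0.260 → slack +1.445/-1.886; half-tol=0.195, Σhalf²=0.441535
Nominal = 34.340. Worst-case = [34.340 - 1.886, 34.340 + 1.445] = [32.454, 35.785]. RSS = √0.441535 = 0.664.

nominal=34.340 wc=[32.454,35.785] rss=0.664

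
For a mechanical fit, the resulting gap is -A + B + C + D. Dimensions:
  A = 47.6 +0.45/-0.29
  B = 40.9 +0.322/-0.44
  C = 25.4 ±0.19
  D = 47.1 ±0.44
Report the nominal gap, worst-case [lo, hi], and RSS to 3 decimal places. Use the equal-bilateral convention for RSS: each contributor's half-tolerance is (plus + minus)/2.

Stack each dimension's contribution:
  -A: nom -47.600 → Σnom=-47.600; wc +0.290/-0.450 → slack +0.290/-0.450; half-tol=0.370, Σhalf²=0.136900
  +B: nom +40.900 → Σnom=-6.700; wc +0.322/-0.440 → slack +0.612/-0.890; half-tol=0.381, Σhalf²=0.282061
  +C: nom +25.400 → Σnom=18.700; wc +0.190/-0.190 → slack +0.802/-1.080; half-tol=0.190, Σhalf²=0.318161
  +D: nom +47.100 → Σnom=65.800; wc +0.440/-0.440 → slack +1.242/-1.520; half-tol=0.440, Σhalf²=0.511761
Nominal = 65.800. Worst-case = [65.800 - 1.520, 65.800 + 1.242] = [64.280, 67.042]. RSS = √0.511761 = 0.715.

nominal=65.800 wc=[64.280,67.042] rss=0.715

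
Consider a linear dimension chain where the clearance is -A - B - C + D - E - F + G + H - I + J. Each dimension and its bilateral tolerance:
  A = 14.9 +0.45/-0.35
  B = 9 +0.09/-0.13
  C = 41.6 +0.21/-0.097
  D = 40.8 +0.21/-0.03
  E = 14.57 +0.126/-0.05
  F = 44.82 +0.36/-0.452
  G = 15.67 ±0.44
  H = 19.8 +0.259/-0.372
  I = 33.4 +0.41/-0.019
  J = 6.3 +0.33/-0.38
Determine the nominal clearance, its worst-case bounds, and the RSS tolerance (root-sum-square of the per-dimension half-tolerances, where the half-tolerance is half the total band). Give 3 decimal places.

Stack each dimension's contribution:
  -A: nom -14.900 → Σnom=-14.900; wc +0.350/-0.450 → slack +0.350/-0.450; half-tol=0.400, Σhalf²=0.160000
  -B: nom -9.000 → Σnom=-23.900; wc +0.130/-0.090 → slack +0.480/-0.540; half-tol=0.110, Σhalf²=0.172100
  -C: nom -41.600 → Σnom=-65.500; wc +0.097/-0.210 → slack +0.577/-0.750; half-tol=0.153, Σhalf²=0.195662
  +D: nom +40.800 → Σnom=-24.700; wc +0.210/-0.030 → slack +0.787/-0.780; half-tol=0.120, Σhalf²=0.210062
  -E: nom -14.570 → Σnom=-39.270; wc +0.050/-0.126 → slack +0.837/-0.906; half-tol=0.088, Σhalf²=0.217806
  -F: nom -44.820 → Σnom=-84.090; wc +0.452/-0.360 → slack +1.289/-1.266; half-tol=0.406, Σhalf²=0.382642
  +G: nom +15.670 → Σnom=-68.420; wc +0.440/-0.440 → slack +1.729/-1.706; half-tol=0.440, Σhalf²=0.576242
  +H: nom +19.800 → Σnom=-48.620; wc +0.259/-0.372 → slack +1.988/-2.078; half-tol=0.316, Σhalf²=0.675783
  -I: nom -33.400 → Σnom=-82.020; wc +0.019/-0.410 → slack +2.007/-2.488; half-tol=0.214, Σhalf²=0.721793
  +J: nom +6.300 → Σnom=-75.720; wc +0.330/-0.380 → slack +2.337/-2.868; half-tol=0.355, Σhalf²=0.847818
Nominal = -75.720. Worst-case = [-75.720 - 2.868, -75.720 + 2.337] = [-78.588, -73.383]. RSS = √0.847818 = 0.921.

nominal=-75.720 wc=[-78.588,-73.383] rss=0.921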